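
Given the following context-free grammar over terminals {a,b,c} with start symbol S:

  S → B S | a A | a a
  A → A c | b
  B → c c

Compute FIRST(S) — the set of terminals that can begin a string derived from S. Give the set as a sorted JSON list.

Compute FIRST by fixpoint:
pass 1:
  A via A→b: +{b}
  B via B→c c: +{c}
  S via S→B S: +{c}
  S via S→a A: +{a}
  S: {a,c}  A: {b}  B: {c}
pass 2: done
  S: {a,c}  A: {b}  B: {c}

FIRST(S) = ["a", "c"]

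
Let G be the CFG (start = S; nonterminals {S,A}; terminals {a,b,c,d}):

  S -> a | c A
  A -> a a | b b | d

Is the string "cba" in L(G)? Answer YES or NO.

CNF form of G:
  S -> T2 A | a
  A -> T0 T0 | T1 T1 | d
  T0 -> a
  T1 -> b
  T2 -> c

CYK fill:
  cell(0,0) c: {T2}  orig:{}
  cell(1,1) b: {T1}  orig:{}
  cell(2,2) a: {S,T0}  orig:{S}
  cell(0,1) cb: ∅
  cell(1,2) ba: ∅
  cell(0,2) cba: ∅

S ∉ T[0,2] ⇒ NO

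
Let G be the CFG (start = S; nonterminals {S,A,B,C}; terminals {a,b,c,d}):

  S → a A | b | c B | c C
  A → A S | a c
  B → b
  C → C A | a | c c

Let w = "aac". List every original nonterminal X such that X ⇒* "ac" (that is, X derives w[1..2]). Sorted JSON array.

CNF form of G:
  S -> T0 A | T1 B | T1 C | b
  A -> A S | T0 T1
  B -> b
  C -> C A | T1 T1 | a
  T0 -> a
  T1 -> c

CYK table (by increasing span) (cells [i..j] with 1 ≤ i ≤ j ≤ 2 only):
  [1..1]={C,T0}  "a"  orig:{C}
  [2..2]={T1}  "c"  orig:{}
  [1..2]={A}  "ac"

Original NTs in T[1,2] deriving "ac": ["A"]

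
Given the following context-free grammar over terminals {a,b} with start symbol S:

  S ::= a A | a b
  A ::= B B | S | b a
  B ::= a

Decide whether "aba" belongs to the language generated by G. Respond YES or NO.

Convert to CNF:
  S -> T0 A | T0 T1
  A -> B B | T0 A | T0 T1 | T1 T0
  B -> a
  T0 -> a
  T1 -> b

CYK fill:
  cell(0,0) a: {B,T0}  orig:{B}
  cell(1,1) b: {T1}  orig:{}
  cell(2,2) a: {B,T0}  orig:{B}
  cell(0,1) ab: {A,S}
  cell(1,2) ba: {A}
  cell(0,2) aba: {A,S}

S ∈ T[0,2] ⇒ YES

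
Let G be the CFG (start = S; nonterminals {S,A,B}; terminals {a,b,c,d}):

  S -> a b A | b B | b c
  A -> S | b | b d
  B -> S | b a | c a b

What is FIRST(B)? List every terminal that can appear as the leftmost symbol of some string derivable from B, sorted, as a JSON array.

FIRST iteration:
[1]
  A via A→b: +{b}
  B via B→b a: +{b}
  B via B→c a b: +{c}
  S via S→a b A: +{a}
  S via S→b B: +{b}
  FIRST[S]={a,b}  FIRST[A]={b}  FIRST[B]={b,c}
[2]
  A via A→S: +{a}
  B via B→S: +{a}
  FIRST[S]={a,b}  FIRST[A]={a,b}  FIRST[B]={a,b,c}
[3] — fixpoint
  FIRST[S]={a,b}  FIRST[A]={a,b}  FIRST[B]={a,b,c}

FIRST(B) = ["a", "b", "c"]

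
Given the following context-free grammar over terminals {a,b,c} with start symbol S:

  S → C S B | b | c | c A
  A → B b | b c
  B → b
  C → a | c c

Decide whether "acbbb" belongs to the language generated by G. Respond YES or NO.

CNF form of G:
  S -> C X2 | T1 A | b | c
  A -> B T0 | T0 T1
  B -> b
  C -> T1 T1 | a
  T0 -> b
  T1 -> c
  X2 -> S B

Fill CYK table bottom-up:
  [0..0]={C}  "a"
  [1..1]={S,T1}  "c"  orig:{S}
  [2..2]={B,S,T0}  "b"  orig:{B,S}
  [3..3]={B,S,T0}  "b"  orig:{B,S}
  [4..4]={B,S,T0}  "b"  orig:{B,S}
  [0..1]=∅  "ac"
  [1..2]={X2}  "cb"  orig:{}
  [2..3]={A,X2}  "bb"  orig:{A}
  [3..4]={A,X2}  "bb"  orig:{A}
  [0..2]={S}  "acb"
  [1..3]={S}  "cbb"
  [2..4]=∅  "bbb"
  [0..3]={X2}  "acbb"  orig:{}
  [1..4]={X2}  "cbbb"  orig:{}
  [0..4]={S}  "acbbb"

S ∈ T[0,4] ⇒ YES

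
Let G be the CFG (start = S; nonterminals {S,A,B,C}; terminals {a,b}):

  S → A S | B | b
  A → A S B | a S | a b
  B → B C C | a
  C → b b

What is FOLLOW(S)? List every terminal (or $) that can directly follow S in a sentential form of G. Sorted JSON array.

Compute FIRST by fixpoint:
round 1:
  A via A→a S: +{a}
  B via B→a: +{a}
  C via C→b b: +{b}
  S via S→A S: +{a}
  S via S→b: +{b}
  S: {a,b}  A: {a}  B: {a}  C: {b}
round 2: done
  S: {a,b}  A: {a}  B: {a}  C: {b}

FOLLOW sets:
initialize: $ ∈ FOLLOW(S)
pass 1:
  A→A S B: FOLLOW(A) ⊇ FIRST(S) = {a,b}; new: +{a,b}
  A→A S B: FOLLOW(S) ⊇ FIRST(B) = {a}; new: +{a}
  A→A S B: FOLLOW(B) ⊇ FOLLOW(A) ⊇ {a,b}; new: +{a,b}
  A→a S: FOLLOW(S) ⊇ FOLLOW(A) ⊇ {a,b}; new: +{b}
  B→B C C: FOLLOW(C) ⊇ FIRST(C) = {b}; new: +{b}
  B→B C C: FOLLOW(C) ⊇ FOLLOW(B) ⊇ {a,b}; new: +{a}
  S→B: FOLLOW(B) ⊇ FOLLOW(S) ⊇ {$,a,b}; new: +{$}
  FOLLOW[S]={$,a,b}  FOLLOW[A]={a,b}  FOLLOW[B]={$,a,b}  FOLLOW[C]={a,b}
pass 2:
  B→B C C: FOLLOW(C) ⊇ FOLLOW(B) ⊇ {$,a,b}; new: +{$}
  FOLLOW[S]={$,a,b}  FOLLOW[A]={a,b}  FOLLOW[B]={$,a,b}  FOLLOW[C]={$,a,b}
pass 3: — fixpoint
  FOLLOW[S]={$,a,b}  FOLLOW[A]={a,b}  FOLLOW[B]={$,a,b}  FOLLOW[C]={$,a,b}

FOLLOW(S) = ["$", "a", "b"]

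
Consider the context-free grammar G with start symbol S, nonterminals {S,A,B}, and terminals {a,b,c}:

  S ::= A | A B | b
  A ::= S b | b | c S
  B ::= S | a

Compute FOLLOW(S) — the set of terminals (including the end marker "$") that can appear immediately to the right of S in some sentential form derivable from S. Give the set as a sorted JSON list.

Compute FIRST by fixpoint:
round 1:
  A via A→b: +{b}
  A via A→c S: +{c}
  B via B→a: +{a}
  S via S→A: +{b,c}
  FIRST[S]={b,c}  FIRST[A]={b,c}  FIRST[B]={a}
round 2:
  B via B→S: +{b,c}
  FIRST[S]={b,c}  FIRST[A]={b,c}  FIRST[B]={a,b,c}
round 3: (no change)
  FIRST[S]={b,c}  FIRST[A]={b,c}  FIRST[B]={a,b,c}

FOLLOW sets:
initialize: $ ∈ FOLLOW(S)
round 1:
  A→S b: FOLLOW(S) ⊇ FIRST(b) = {b}; new: +{b}
  S→A: FOLLOW(A) ⊇ FOLLOW(S) ⊇ {$,b}; new: +{$,b}
  S→A B: FOLLOW(A) ⊇ FIRST(B) = {a,b,c}; new: +{a,c}
  S→A B: FOLLOW(B) ⊇ FOLLOW(S) ⊇ {$,b}; new: +{$,b}
  S: {$,b}  A: {$,a,b,c}  B: {$,b}
round 2:
  A→c S: FOLLOW(S) ⊇ FOLLOW(A) ⊇ {$,a,b,c}; new: +{a,c}
  S→A B: FOLLOW(B) ⊇ FOLLOW(S) ⊇ {$,a,b,c}; new: +{a,c}
  S: {$,a,b,c}  A: {$,a,b,c}  B: {$,a,b,c}
round 3: (stable)
  S: {$,a,b,c}  A: {$,a,b,c}  B: {$,a,b,c}

FOLLOW(S) = ["$", "a", "b", "c"]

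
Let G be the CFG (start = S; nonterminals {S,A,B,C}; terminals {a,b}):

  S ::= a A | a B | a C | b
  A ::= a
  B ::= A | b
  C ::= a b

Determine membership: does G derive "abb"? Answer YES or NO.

Convert to CNF:
  S -> T0 A | T0 B | T0 C | b
  A -> a
  B -> a | b
  C -> T0 T1
  T0 -> a
  T1 -> b

Fill CYK table bottom-up:
  [0..0]={A,B,T0}  "a"  orig:{A,B}
  [1..1]={B,S,T1}  "b"  orig:{B,S}
  [2..2]={B,S,T1}  "b"  orig:{B,S}
  [0..1]={C,S}  "ab"
  [1..2]=∅  "bb"
  [0..2]=∅  "abb"

S ∉ T[0,2] ⇒ NO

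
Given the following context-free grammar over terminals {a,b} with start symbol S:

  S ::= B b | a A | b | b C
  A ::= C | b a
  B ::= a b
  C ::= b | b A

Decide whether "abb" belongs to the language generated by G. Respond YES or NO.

CNF form of G:
  S -> B T0 | T0 C | T1 A | b
  A -> T0 A | T0 T1 | b
  B -> T1 T0
  C -> T0 A | b
  T0 -> b
  T1 -> a

Fill CYK table bottom-up:
  T[0,0] 'a' = {T1}  orig:{}
  T[1,1] 'b' = {A,C,S,T0}  orig:{A,C,S}
  T[2,2] 'b' = {A,C,S,T0}  orig:{A,C,S}
  T[0,1] 'ab' = {B,S}
  T[1,2] 'bb' = {A,C,S}
  T[0,2] 'abb' = {S}

S ∈ T[0,2] ⇒ YES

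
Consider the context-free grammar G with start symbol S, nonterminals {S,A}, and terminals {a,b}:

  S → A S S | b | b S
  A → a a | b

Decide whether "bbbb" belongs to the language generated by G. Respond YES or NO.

CNF form of G:
  S -> A X2 | T1 S | b
  A -> T0 T0 | b
  T0 -> a
  T1 -> b
  X2 -> S S

Fill CYK table bottom-up:
  T[0,0] 'b' = {A,S,T1}  orig:{A,S}
  T[1,1] 'b' = {A,S,T1}  orig:{A,S}
  T[2,2] 'b' = {A,S,T1}  orig:{A,S}
  T[3,3] 'b' = {A,S,T1}  orig:{A,S}
  T[0,1] 'bb' = {S,X2}  orig:{S}
  T[1,2] 'bb' = {S,X2}  orig:{S}
  T[2,3] 'bb' = {S,X2}  orig:{S}
  T[0,2] 'bbb' = {S,X2}  orig:{S}
  T[1,3] 'bbb' = {S,X2}  orig:{S}
  T[0,3] 'bbbb' = {S,X2}  orig:{S}

S ∈ T[0,3] ⇒ YES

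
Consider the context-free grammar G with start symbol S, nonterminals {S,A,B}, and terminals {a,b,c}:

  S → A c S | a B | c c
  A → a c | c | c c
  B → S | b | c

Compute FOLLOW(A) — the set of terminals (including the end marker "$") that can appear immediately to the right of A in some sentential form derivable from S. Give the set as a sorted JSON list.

FIRST iteration:
iter 1:
  A via A→a c: +{a}
  A via A→c: +{c}
  B via B→b: +{b}
  B via B→c: +{c}
  S via S→A c S: +{a,c}
  S: {a,c}  A: {a,c}  B: {b,c}
iter 2:
  B via B→S: +{a}
  S: {a,c}  A: {a,c}  B: {a,b,c}
iter 3: (no change)
  S: {a,c}  A: {a,c}  B: {a,b,c}

FOLLOW iteration:
seed FOLLOW(S) with $
iter 1:
  S→A c S: FOLLOW(A) ⊇ FIRST(c) = {c}; new: +{c}
  S→a B: FOLLOW(B) ⊇ FOLLOW(S) ⊇ {$}; new: +{$}
  S: {$}  A: {c}  B: {$}
iter 2: done
  S: {$}  A: {c}  B: {$}

FOLLOW(A) = ["c"]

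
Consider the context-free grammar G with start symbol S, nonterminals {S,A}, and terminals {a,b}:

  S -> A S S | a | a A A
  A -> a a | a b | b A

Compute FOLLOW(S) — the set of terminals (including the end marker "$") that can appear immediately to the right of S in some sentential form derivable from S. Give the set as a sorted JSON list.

FIRST sets, iterate to fixpoint:
round 1:
  A via A→a a: +{a}
  A via A→b A: +{b}
  S via S→A S S: +{a,b}
  FIRST(S)={a,b}  FIRST(A)={a,b}
round 2: (no change)
  FIRST(S)={a,b}  FIRST(A)={a,b}

FOLLOW sets:
seed FOLLOW(S) with $
[1]
  S→A S S: FOLLOW(A) ⊇ FIRST(S) = {a,b}; new: +{a,b}
  S→A S S: FOLLOW(S) ⊇ FIRST(S) = {a,b}; new: +{a,b}
  S→a A A: FOLLOW(A) ⊇ FOLLOW(S) ⊇ {$,a,b}; new: +{$}
  S: {$,a,b}  A: {$,a,b}
[2] (no change)
  S: {$,a,b}  A: {$,a,b}

FOLLOW(S) = ["$", "a", "b"]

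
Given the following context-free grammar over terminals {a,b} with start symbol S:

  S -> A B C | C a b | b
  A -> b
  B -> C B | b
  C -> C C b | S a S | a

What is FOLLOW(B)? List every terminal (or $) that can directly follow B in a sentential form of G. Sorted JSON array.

FIRST iteration:
pass 1:
  A via A→b: +{b}
  B via B→b: +{b}
  C via C→a: +{a}
  S via S→A B C: +{b}
  S via S→C a b: +{a}
  FIRST[S]={a,b}  FIRST[A]={b}  FIRST[B]={b}  FIRST[C]={a}
pass 2:
  B via B→C B: +{a}
  C via C→S a S: +{b}
  FIRST[S]={a,b}  FIRST[A]={b}  FIRST[B]={a,b}  FIRST[C]={a,b}
pass 3: (no change)
  FIRST[S]={a,b}  FIRST[A]={b}  FIRST[B]={a,b}  FIRST[C]={a,b}

Compute FOLLOW by fixpoint:
FOLLOW(S) := {$}
[1]
  B→C B: FOLLOW(C) ⊇ FIRST(B) = {a,b}; new: +{a,b}
  C→S a S: FOLLOW(S) ⊇ FIRST(a) = {a}; new: +{a}
  C→S a S: FOLLOW(S) ⊇ FOLLOW(C) ⊇ {a,b}; new: +{b}
  S→A B C: FOLLOW(A) ⊇ FIRST(B) = {a,b}; new: +{a,b}
  S→A B C: FOLLOW(B) ⊇ FIRST(C) = {a,b}; new: +{a,b}
  S→A B C: FOLLOW(C) ⊇ FOLLOW(S) ⊇ {$,a,b}; new: +{$}
  S: {$,a,b}  A: {a,b}  B: {a,b}  C: {$,a,b}
[2] (stable)
  S: {$,a,b}  A: {a,b}  B: {a,b}  C: {$,a,b}

FOLLOW(B) = ["a", "b"]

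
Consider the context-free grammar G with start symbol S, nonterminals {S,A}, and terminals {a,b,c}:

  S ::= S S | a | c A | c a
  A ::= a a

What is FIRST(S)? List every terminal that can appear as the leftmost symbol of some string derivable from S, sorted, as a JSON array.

FIRST sets, iterate to fixpoint:
pass 1:
  A via A→a a: +{a}
  S via S→a: +{a}
  S via S→c A: +{c}
  FIRST(S)={a,c}  FIRST(A)={a}
pass 2: (stable)
  FIRST(S)={a,c}  FIRST(A)={a}

FIRST(S) = ["a", "c"]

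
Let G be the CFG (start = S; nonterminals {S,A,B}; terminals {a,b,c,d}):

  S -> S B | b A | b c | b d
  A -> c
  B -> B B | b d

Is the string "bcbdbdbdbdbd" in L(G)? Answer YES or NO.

CNF form of G:
  S -> S B | T0 A | T0 T1 | T0 T2
  A -> c
  B -> B B | T0 T1
  T0 -> b
  T1 -> d
  T2 -> c

Fill CYK table bottom-up:
  cell(0,0) b: {T0}  orig:{}
  cell(1,1) c: {A,T2}  orig:{A}
  cell(2,2) b: {T0}  orig:{}
  cell(3,3) d: {T1}  orig:{}
  cell(4,4) b: {T0}  orig:{}
  cell(5,5) d: {T1}  orig:{}
  cell(6,6) b: {T0}  orig:{}
  cell(7,7) d: {T1}  orig:{}
  cell(8,8) b: {T0}  orig:{}
  cell(9,9) d: {T1}  orig:{}
  cell(10,10) b: {T0}  orig:{}
  cell(11,11) d: {T1}  orig:{}
  cell(0,1) bc: {S}
  cell(1,2) cb: ∅
  cell(2,3) bd: {B,S}
  cell(3,4) db: ∅
  cell(4,5) bd: {B,S}
  cell(5,6) db: ∅
  cell(6,7) bd: {B,S}
  cell(7,8) db: ∅
  cell(8,9) bd: {B,S}
  cell(9,10) db: ∅
  cell(10,11) bd: {B,S}
  cell(0,2) bcb: ∅
  cell(1,3) cbd: ∅
  cell(2,4) bdb: ∅
  cell(3,5) dbd: ∅
  cell(4,6) bdb: ∅
  cell(5,7) dbd: ∅
  cell(6,8) bdb: ∅
  cell(7,9) dbd: ∅
  cell(8,10) bdb: ∅
  cell(9,11) dbd: ∅
  cell(0,3) bcbd: {S}
  cell(1,4) cbdb: ∅
  cell(2,5) bdbd: {B,S}
  cell(3,6) dbdb: ∅
  cell(4,7) bdbd: {B,S}
  cell(5,8) dbdb: ∅
  cell(6,9) bdbd: {B,S}
  cell(7,10) dbdb: ∅
  cell(8,11) bdbd: {B,S}
  cell(0,4) bcbdb: ∅
  cell(1,5) cbdbd: ∅
  cell(2,6) bdbdb: ∅
  cell(3,7) dbdbd: ∅
  cell(4,8) bdbdb: ∅
  cell(5,9) dbdbd: ∅
  cell(6,10) bdbdb: ∅
  cell(7,11) dbdbd: ∅
  cell(0,5) bcbdbd: {S}
  cell(1,6) cbdbdb: ∅
  cell(2,7) bdbdbd: {B,S}
  cell(3,8) dbdbdb: ∅
  cell(4,9) bdbdbd: {B,S}
  cell(5,10) dbdbdb: ∅
  cell(6,11) bdbdbd: {B,S}
  cell(0,6) bcbdbdb: ∅
  cell(1,7) cbdbdbd: ∅
  cell(2,8) bdbdbdb: ∅
  cell(3,9) dbdbdbd: ∅
  cell(4,10) bdbdbdb: ∅
  cell(5,11) dbdbdbd: ∅
  cell(0,7) bcbdbdbd: {S}
  cell(1,8) cbdbdbdb: ∅
  cell(2,9) bdbdbdbd: {B,S}
  cell(3,10) dbdbdbdb: ∅
  cell(4,11) bdbdbdbd: {B,S}
  cell(0,8) bcbdbdbdb: ∅
  cell(1,9) cbdbdbdbd: ∅
  cell(2,10) bdbdbdbdb: ∅
  cell(3,11) dbdbdbdbd: ∅
  cell(0,9) bcbdbdbdbd: {S}
  cell(1,10) cbdbdbdbdb: ∅
  cell(2,11) bdbdbdbdbd: {B,S}
  cell(0,10) bcbdbdbdbdb: ∅
  cell(1,11) cbdbdbdbdbd: ∅
  cell(0,11) bcbdbdbdbdbd: {S}

S ∈ T[0,11] ⇒ YES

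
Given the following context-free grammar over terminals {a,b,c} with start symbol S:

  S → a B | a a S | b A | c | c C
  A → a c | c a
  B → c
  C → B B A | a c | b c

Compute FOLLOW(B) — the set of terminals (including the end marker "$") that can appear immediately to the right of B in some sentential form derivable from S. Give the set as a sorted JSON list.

FIRST sets, iterate to fixpoint:
iter 1:
  A via A→a c: +{a}
  A via A→c a: +{c}
  B via B→c: +{c}
  C via C→B B A: +{c}
  C via C→a c: +{a}
  C via C→b c: +{b}
  S via S→a B: +{a}
  S via S→b A: +{b}
  S via S→c: +{c}
  S: {a,b,c}  A: {a,c}  B: {c}  C: {a,b,c}
iter 2: — fixpoint
  S: {a,b,c}  A: {a,c}  B: {c}  C: {a,b,c}

Compute FOLLOW by fixpoint:
seed FOLLOW(S) with $
[1]
  C→B B A: FOLLOW(B) ⊇ FIRST(B) = {c}; new: +{c}
  C→B B A: FOLLOW(B) ⊇ FIRST(A) = {a,c}; new: +{a}
  S→a B: FOLLOW(B) ⊇ FOLLOW(S) ⊇ {$}; new: +{$}
  S→b A: FOLLOW(A) ⊇ FOLLOW(S) ⊇ {$}; new: +{$}
  S→c C: FOLLOW(C) ⊇ FOLLOW(S) ⊇ {$}; new: +{$}
  FOLLOW[S]={$}  FOLLOW[A]={$}  FOLLOW[B]={$,a,c}  FOLLOW[C]={$}
[2] — fixpoint
  FOLLOW[S]={$}  FOLLOW[A]={$}  FOLLOW[B]={$,a,c}  FOLLOW[C]={$}

FOLLOW(B) = ["$", "a", "c"]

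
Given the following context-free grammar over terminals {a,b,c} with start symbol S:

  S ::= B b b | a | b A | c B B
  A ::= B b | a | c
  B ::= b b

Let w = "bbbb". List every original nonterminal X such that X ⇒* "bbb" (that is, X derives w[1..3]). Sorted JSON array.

CNF form of G:
  S -> B X2 | T0 A | T1 X3 | a
  A -> B T0 | a | c
  B -> T0 T0
  T0 -> b
  T1 -> c
  X2 -> T0 T0
  X3 -> B B

Fill CYK table bottom-up (cells [i..j] with 1 ≤ i ≤ j ≤ 3 only):
  cell(1,1) b: {T0}  orig:{}
  cell(2,2) b: {T0}  orig:{}
  cell(3,3) b: {T0}  orig:{}
  cell(1,2) bb: {B,X2}  orig:{B}
  cell(2,3) bb: {B,X2}  orig:{B}
  cell(1,3) bbb: {A}

Original NTs in T[1,3] deriving "bbb": ["A"]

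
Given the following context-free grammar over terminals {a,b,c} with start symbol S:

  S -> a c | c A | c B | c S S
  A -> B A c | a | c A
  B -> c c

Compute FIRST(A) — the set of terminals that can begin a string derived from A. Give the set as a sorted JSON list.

FIRST iteration:
[1]
  A via A→a: +{a}
  A via A→c A: +{c}
  B via B→c c: +{c}
  S via S→a c: +{a}
  S via S→c A: +{c}
  FIRST(S)={a,c}  FIRST(A)={a,c}  FIRST(B)={c}
[2] done
  FIRST(S)={a,c}  FIRST(A)={a,c}  FIRST(B)={c}

FIRST(A) = ["a", "c"]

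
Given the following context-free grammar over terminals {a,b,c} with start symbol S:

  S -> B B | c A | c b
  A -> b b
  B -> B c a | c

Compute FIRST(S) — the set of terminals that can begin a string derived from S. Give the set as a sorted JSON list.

FIRST iteration:
[1]
  A via A→b b: +{b}
  B via B→c: +{c}
  S via S→B B: +{c}
  S: {c}  A: {b}  B: {c}
[2] done
  S: {c}  A: {b}  B: {c}

FIRST(S) = ["c"]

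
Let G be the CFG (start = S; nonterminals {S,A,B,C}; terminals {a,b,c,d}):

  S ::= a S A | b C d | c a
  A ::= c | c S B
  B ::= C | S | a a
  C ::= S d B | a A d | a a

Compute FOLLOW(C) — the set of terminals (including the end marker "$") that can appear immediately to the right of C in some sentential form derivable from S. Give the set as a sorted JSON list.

FIRST sets, iterate to fixpoint:
iter 1:
  A via A→c: +{c}
  B via B→a a: +{a}
  C via C→a A d: +{a}
  S via S→a S A: +{a}
  S via S→b C d: +{b}
  S via S→c a: +{c}
  FIRST[S]={a,b,c}  FIRST[A]={c}  FIRST[B]={a}  FIRST[C]={a}
iter 2:
  B via B→S: +{b,c}
  C via C→S d B: +{b,c}
  FIRST[S]={a,b,c}  FIRST[A]={c}  FIRST[B]={a,b,c}  FIRST[C]={a,b,c}
iter 3: done
  FIRST[S]={a,b,c}  FIRST[A]={c}  FIRST[B]={a,b,c}  FIRST[C]={a,b,c}

FOLLOW sets:
initialize: $ ∈ FOLLOW(S)
round 1:
  A→c S B: FOLLOW(S) ⊇ FIRST(B) = {a,b,c}; new: +{a,b,c}
  C→S d B: FOLLOW(S) ⊇ FIRST(d) = {d}; new: +{d}
  C→a A d: FOLLOW(A) ⊇ FIRST(d) = {d}; new: +{d}
  S→a S A: FOLLOW(A) ⊇ FOLLOW(S) ⊇ {$,a,b,c,d}; new: +{$,a,b,c}
  S→b C d: FOLLOW(C) ⊇ FIRST(d) = {d}; new: +{d}
  FOLLOW[S]={$,a,b,c,d}  FOLLOW[A]={$,a,b,c,d}  FOLLOW[B]={}  FOLLOW[C]={d}
round 2:
  A→c S B: FOLLOW(B) ⊇ FOLLOW(A) ⊇ {$,a,b,c,d}; new: +{$,a,b,c,d}
  B→C: FOLLOW(C) ⊇ FOLLOW(B) ⊇ {$,a,b,c,d}; new: +{$,a,b,c}
  FOLLOW[S]={$,a,b,c,d}  FOLLOW[A]={$,a,b,c,d}  FOLLOW[B]={$,a,b,c,d}  FOLLOW[C]={$,a,b,c,d}
round 3: (no change)
  FOLLOW[S]={$,a,b,c,d}  FOLLOW[A]={$,a,b,c,d}  FOLLOW[B]={$,a,b,c,d}  FOLLOW[C]={$,a,b,c,d}

FOLLOW(C) = ["$", "a", "b", "c", "d"]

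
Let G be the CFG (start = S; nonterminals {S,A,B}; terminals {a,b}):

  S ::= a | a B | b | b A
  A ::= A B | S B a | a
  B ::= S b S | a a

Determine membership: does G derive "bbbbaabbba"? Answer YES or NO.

Convert to CNF:
  S -> T0 B | T1 A | a | b
  A -> A B | S X2 | a
  B -> S X3 | T0 T0
  T0 -> a
  T1 -> b
  X2 -> B T0
  X3 -> T1 S

Fill CYK table bottom-up:
  [0..0]={S,T1}  "b"  orig:{S}
  [1..1]={S,T1}  "b"  orig:{S}
  [2..2]={S,T1}  "b"  orig:{S}
  [3..3]={S,T1}  "b"  orig:{S}
  [4..4]={A,S,T0}  "a"  orig:{A,S}
  [5..5]={A,S,T0}  "a"  orig:{A,S}
  [6..6]={S,T1}  "b"  orig:{S}
  [7..7]={S,T1}  "b"  orig:{S}
  [8..8]={S,T1}  "b"  orig:{S}
  [9..9]={A,S,T0}  "a"  orig:{A,S}
  [0..1]={X3}  "bb"  orig:{}
  [1..2]={X3}  "bb"  orig:{}
  [2..3]={X3}  "bb"  orig:{}
  [3..4]={S,X3}  "ba"  orig:{S}
  [4..5]={B}  "aa"
  [5..6]=∅  "ab"
  [6..7]={X3}  "bb"  orig:{}
  [7..8]={X3}  "bb"  orig:{}
  [8..9]={S,X3}  "ba"  orig:{S}
  [0..2]={B}  "bbb"
  [1..3]={B}  "bbb"
  [2..4]={B,X3}  "bba"  orig:{B}
  [3..5]=∅  "baa"
  [4..6]=∅  "aab"
  [5..7]={B}  "abb"
  [6..8]={B}  "bbb"
  [7..9]={B,X3}  "bba"  orig:{B}
  [0..3]=∅  "bbbb"
  [1..4]={B,X2}  "bbba"  orig:{B}
  [2..5]={X2}  "bbaa"  orig:{}
  [3..6]=∅  "baab"
  [4..7]={A,S}  "aabb"
  [5..8]={A,S}  "abbb"
  [6..9]={B,X2}  "bbba"  orig:{B}
  [0..4]={A}  "bbbba"
  [1..5]={A,X2}  "bbbaa"  orig:{A}
  [2..6]=∅  "bbaab"
  [3..7]={S,X3}  "baabb"  orig:{S}
  [4..8]=∅  "aabbb"
  [5..9]={A,S}  "abbba"
  [0..5]={A,S}  "bbbbaa"
  [1..6]=∅  "bbbaab"
  [2..7]={B,X3}  "bbaabb"  orig:{B}
  [3..8]=∅  "baabbb"
  [4..9]={B}  "aabbba"
  [0..6]=∅  "bbbbaab"
  [1..7]={B}  "bbbaabb"
  [2..8]=∅  "bbaabbb"
  [3..9]={B}  "baabbba"
  [0..7]={A,B}  "bbbbaabb"
  [1..8]={A}  "bbbaabbb"
  [2..9]=∅  "bbaabbba"
  [0..8]={A,S}  "bbbbaabbb"
  [1..9]={A}  "bbbaabbba"
  [0..9]={A,S}  "bbbbaabbba"

S ∈ T[0,9] ⇒ YES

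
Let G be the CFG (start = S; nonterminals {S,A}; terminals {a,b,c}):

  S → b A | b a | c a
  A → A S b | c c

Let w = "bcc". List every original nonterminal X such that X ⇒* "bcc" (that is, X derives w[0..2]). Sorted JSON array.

Convert to CNF:
  S -> T0 A | T0 T2 | T1 T2
  A -> A X3 | T1 T1
  T0 -> b
  T1 -> c
  T2 -> a
  X3 -> S T0

CYK table (by increasing span) — only the sub-triangle for w[0..2]:
  cell(0,0) b: {T0}  orig:{}
  cell(1,1) c: {T1}  orig:{}
  cell(2,2) c: {T1}  orig:{}
  cell(0,1) bc: ∅
  cell(1,2) cc: {A}
  cell(0,2) bcc: {S}

Original NTs in T[0,2] deriving "bcc": ["S"]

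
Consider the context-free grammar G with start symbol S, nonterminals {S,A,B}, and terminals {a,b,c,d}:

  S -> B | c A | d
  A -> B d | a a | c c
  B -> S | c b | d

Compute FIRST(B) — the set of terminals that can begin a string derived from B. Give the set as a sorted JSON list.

Compute FIRST by fixpoint:
pass 1:
  A via A→a a: +{a}
  A via A→c c: +{c}
  B via B→c b: +{c}
  B via B→d: +{d}
  S via S→B: +{c,d}
  FIRST(S)={c,d}  FIRST(A)={a,c}  FIRST(B)={c,d}
pass 2:
  A via A→B d: +{d}
  FIRST(S)={c,d}  FIRST(A)={a,c,d}  FIRST(B)={c,d}
pass 3: (no change)
  FIRST(S)={c,d}  FIRST(A)={a,c,d}  FIRST(B)={c,d}

FIRST(B) = ["c", "d"]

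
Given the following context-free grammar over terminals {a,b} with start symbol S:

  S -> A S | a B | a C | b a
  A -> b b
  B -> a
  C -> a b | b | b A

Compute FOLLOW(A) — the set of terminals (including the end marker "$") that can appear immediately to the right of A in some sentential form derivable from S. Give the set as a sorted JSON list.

FIRST sets, iterate to fixpoint:
iter 1:
  A via A→b b: +{b}
  B via B→a: +{a}
  C via C→a b: +{a}
  C via C→b: +{b}
  S via S→A S: +{b}
  S via S→a B: +{a}
  S: {a,b}  A: {b}  B: {a}  C: {a,b}
iter 2: done
  S: {a,b}  A: {b}  B: {a}  C: {a,b}

Compute FOLLOW by fixpoint:
initialize: $ ∈ FOLLOW(S)
iter 1:
  S→A S: FOLLOW(A) ⊇ FIRST(S) = {a,b}; new: +{a,b}
  S→a B: FOLLOW(B) ⊇ FOLLOW(S) ⊇ {$}; new: +{$}
  S→a C: FOLLOW(C) ⊇ FOLLOW(S) ⊇ {$}; new: +{$}
  FOLLOW[S]={$}  FOLLOW[A]={a,b}  FOLLOW[B]={$}  FOLLOW[C]={$}
iter 2:
  C→b A: FOLLOW(A) ⊇ FOLLOW(C) ⊇ {$}; new: +{$}
  FOLLOW[S]={$}  FOLLOW[A]={$,a,b}  FOLLOW[B]={$}  FOLLOW[C]={$}
iter 3: (no change)
  FOLLOW[S]={$}  FOLLOW[A]={$,a,b}  FOLLOW[B]={$}  FOLLOW[C]={$}

FOLLOW(A) = ["$", "a", "b"]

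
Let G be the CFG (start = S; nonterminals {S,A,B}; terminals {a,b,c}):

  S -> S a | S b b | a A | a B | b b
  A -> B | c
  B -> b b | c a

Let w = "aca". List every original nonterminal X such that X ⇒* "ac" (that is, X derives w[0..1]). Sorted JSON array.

Convert to CNF:
  S -> S T2 | S X3 | T0 T0 | T2 A | T2 B
  A -> T0 T0 | T1 T2 | c
  B -> T0 T0 | T1 T2
  T0 -> b
  T1 -> c
  T2 -> a
  X3 -> T0 T0

CYK table (by increasing span) (cells [i..j] with 0 ≤ i ≤ j ≤ 1 only):
  [0..0]={T2}  "a"  orig:{}
  [1..1]={A,T1}  "c"  orig:{A}
  [0..1]={S}  "ac"

Original NTs in T[0,1] deriving "ac": ["S"]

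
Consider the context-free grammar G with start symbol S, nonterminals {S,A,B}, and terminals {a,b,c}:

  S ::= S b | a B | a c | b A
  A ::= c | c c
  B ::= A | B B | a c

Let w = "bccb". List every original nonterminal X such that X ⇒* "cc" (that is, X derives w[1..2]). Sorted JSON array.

CNF form of G:
  S -> S T2 | T1 B | T1 T0 | T2 A
  A -> T0 T0 | c
  B -> B B | T0 T0 | T1 T0 | c
  T0 -> c
  T1 -> a
  T2 -> b

Fill CYK table bottom-up, restricted to cells inside w[1..2]:
  cell(1,1) c: {A,B,T0}  orig:{A,B}
  cell(2,2) c: {A,B,T0}  orig:{A,B}
  cell(1,2) cc: {A,B}

Original NTs in T[1,2] deriving "cc": ["A", "B"]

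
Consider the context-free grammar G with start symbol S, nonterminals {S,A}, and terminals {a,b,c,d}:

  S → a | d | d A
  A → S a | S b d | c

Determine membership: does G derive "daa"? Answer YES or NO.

CNF form of G:
  S -> T2 A | a | d
  A -> S T0 | S X3 | c
  T0 -> a
  T1 -> b
  T2 -> d
  X3 -> T1 T2

CYK fill:
  T[0,0] 'd' = {S,T2}  orig:{S}
  T[1,1] 'a' = {S,T0}  orig:{S}
  T[2,2] 'a' = {S,T0}  orig:{S}
  T[0,1] 'da' = {A}
  T[1,2] 'aa' = {A}
  T[0,2] 'daa' = {S}

S ∈ T[0,2] ⇒ YES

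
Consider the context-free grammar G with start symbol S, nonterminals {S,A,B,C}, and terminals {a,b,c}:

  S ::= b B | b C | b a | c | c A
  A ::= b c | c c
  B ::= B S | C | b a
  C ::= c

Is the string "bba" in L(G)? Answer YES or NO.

Convert to CNF:
  S -> T0 B | T0 C | T0 T2 | T1 A | c
  A -> T0 T1 | T1 T1
  B -> B S | T0 T2 | c
  C -> c
  T0 -> b
  T1 -> c
  T2 -> a

CYK fill:
  T[0,0] 'b' = {T0}  orig:{}
  T[1,1] 'b' = {T0}  orig:{}
  T[2,2] 'a' = {T2}  orig:{}
  T[0,1] 'bb' = ∅
  T[1,2] 'ba' = {B,S}
  T[0,2] 'bba' = {S}

S ∈ T[0,2] ⇒ YES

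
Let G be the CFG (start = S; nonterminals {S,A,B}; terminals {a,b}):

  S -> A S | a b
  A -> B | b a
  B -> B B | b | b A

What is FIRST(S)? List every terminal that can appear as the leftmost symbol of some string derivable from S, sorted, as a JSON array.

FIRST sets, iterate to fixpoint:
iter 1:
  A via A→b a: +{b}
  B via B→b: +{b}
  S via S→A S: +{b}
  S via S→a b: +{a}
  FIRST[S]={a,b}  FIRST[A]={b}  FIRST[B]={b}
iter 2: done
  FIRST[S]={a,b}  FIRST[A]={b}  FIRST[B]={b}

FIRST(S) = ["a", "b"]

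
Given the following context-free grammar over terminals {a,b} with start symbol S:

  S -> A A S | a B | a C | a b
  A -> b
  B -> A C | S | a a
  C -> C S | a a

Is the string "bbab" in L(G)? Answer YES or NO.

Convert to CNF:
  S -> A X3 | T0 B | T0 C | T0 T1
  A -> b
  B -> A C | A X2 | T0 B | T0 C | T0 T0 | T0 T1
  C -> C S | T0 T0
  T0 -> a
  T1 -> b
  X2 -> A S
  X3 -> A S

CYK table (by increasing span):
  [0..0]={A,T1}  "b"  orig:{A}
  [1..1]={A,T1}  "b"  orig:{A}
  [2..2]={T0}  "a"  orig:{}
  [3..3]={A,T1}  "b"  orig:{A}
  [0..1]=∅  "bb"
  [1..2]=∅  "ba"
  [2..3]={B,S}  "ab"
  [0..2]=∅  "bba"
  [1..3]={X2,X3}  "bab"  orig:{}
  [0..3]={B,S}  "bbab"

S ∈ T[0,3] ⇒ YES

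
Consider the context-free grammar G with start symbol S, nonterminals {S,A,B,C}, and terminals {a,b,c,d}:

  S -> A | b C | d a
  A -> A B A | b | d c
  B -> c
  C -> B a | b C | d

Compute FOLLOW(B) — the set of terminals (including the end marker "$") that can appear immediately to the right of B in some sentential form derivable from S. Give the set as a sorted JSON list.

FIRST iteration:
[1]
  A via A→b: +{b}
  A via A→d c: +{d}
  B via B→c: +{c}
  C via C→B a: +{c}
  C via C→b C: +{b}
  C via C→d: +{d}
  S via S→A: +{b,d}
  S: {b,d}  A: {b,d}  B: {c}  C: {b,c,d}
[2] — fixpoint
  S: {b,d}  A: {b,d}  B: {c}  C: {b,c,d}

FOLLOW sets:
initialize: $ ∈ FOLLOW(S)
round 1:
  A→A B A: FOLLOW(A) ⊇ FIRST(B) = {c}; new: +{c}
  A→A B A: FOLLOW(B) ⊇ FIRST(A) = {b,d}; new: +{b,d}
  C→B a: FOLLOW(B) ⊇ FIRST(a) = {a}; new: +{a}
  S→A: FOLLOW(A) ⊇ FOLLOW(S) ⊇ {$}; new: +{$}
  S→b C: FOLLOW(C) ⊇ FOLLOW(S) ⊇ {$}; new: +{$}
  S: {$}  A: {$,c}  B: {a,b,d}  C: {$}
round 2: (stable)
  S: {$}  A: {$,c}  B: {a,b,d}  C: {$}

FOLLOW(B) = ["a", "b", "d"]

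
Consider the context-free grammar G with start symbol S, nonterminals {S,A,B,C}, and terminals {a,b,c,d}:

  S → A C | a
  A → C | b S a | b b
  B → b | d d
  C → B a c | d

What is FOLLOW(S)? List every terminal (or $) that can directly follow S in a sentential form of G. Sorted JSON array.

FIRST sets, iterate to fixpoint:
pass 1:
  A via A→b S a: +{b}
  B via B→b: +{b}
  B via B→d d: +{d}
  C via C→B a c: +{b,d}
  S via S→A C: +{b}
  S via S→a: +{a}
  FIRST(S)={a,b}  FIRST(A)={b}  FIRST(B)={b,d}  FIRST(C)={b,d}
pass 2:
  A via A→C: +{d}
  S via S→A C: +{d}
  FIRST(S)={a,b,d}  FIRST(A)={b,d}  FIRST(B)={b,d}  FIRST(C)={b,d}
pass 3: (stable)
  FIRST(S)={a,b,d}  FIRST(A)={b,d}  FIRST(B)={b,d}  FIRST(C)={b,d}

FOLLOW sets:
FOLLOW(S) := {$}
pass 1:
  A→b S a: FOLLOW(S) ⊇ FIRST(a) = {a}; new: +{a}
  C→B a c: FOLLOW(B) ⊇ FIRST(a) = {a}; new: +{a}
  S→A C: FOLLOW(A) ⊇ FIRST(C) = {b,d}; new: +{b,d}
  S→A C: FOLLOW(C) ⊇ FOLLOW(S) ⊇ {$,a}; new: +{$,a}
  FOLLOW(S)={$,a}  FOLLOW(A)={b,d}  FOLLOW(B)={a}  FOLLOW(C)={$,a}
pass 2:
  A→C: FOLLOW(C) ⊇ FOLLOW(A) ⊇ {b,d}; new: +{b,d}
  FOLLOW(S)={$,a}  FOLLOW(A)={b,d}  FOLLOW(B)={a}  FOLLOW(C)={$,a,b,d}
pass 3: (stable)
  FOLLOW(S)={$,a}  FOLLOW(A)={b,d}  FOLLOW(B)={a}  FOLLOW(C)={$,a,b,d}

FOLLOW(S) = ["$", "a"]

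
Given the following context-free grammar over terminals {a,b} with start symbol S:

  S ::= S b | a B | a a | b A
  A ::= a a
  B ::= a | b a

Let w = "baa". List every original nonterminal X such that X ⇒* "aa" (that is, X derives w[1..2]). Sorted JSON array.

CNF form of G:
  S -> S T1 | T0 B | T0 T0 | T1 A
  A -> T0 T0
  B -> T1 T0 | a
  T0 -> a
  T1 -> b

CYK fill, restricted to cells inside w[1..2]:
  T[1,1] 'a' = {B,T0}  orig:{B}
  T[2,2] 'a' = {B,T0}  orig:{B}
  T[1,2] 'aa' = {A,S}

Original NTs in T[1,2] deriving "aa": ["A", "S"]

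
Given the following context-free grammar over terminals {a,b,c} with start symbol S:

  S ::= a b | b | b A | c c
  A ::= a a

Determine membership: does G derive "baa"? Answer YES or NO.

Convert to CNF:
  S -> T0 T1 | T1 A | T2 T2 | b
  A -> T0 T0
  T0 -> a
  T1 -> b
  T2 -> c

CYK fill:
  cell(0,0) b: {S,T1}  orig:{S}
  cell(1,1) a: {T0}  orig:{}
  cell(2,2) a: {T0}  orig:{}
  cell(0,1) ba: ∅
  cell(1,2) aa: {A}
  cell(0,2) baa: {S}

S ∈ T[0,2] ⇒ YES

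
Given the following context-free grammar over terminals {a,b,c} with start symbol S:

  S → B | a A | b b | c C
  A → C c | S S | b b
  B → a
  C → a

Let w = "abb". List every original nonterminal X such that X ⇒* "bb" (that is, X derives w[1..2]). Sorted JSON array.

CNF form of G:
  S -> T0 C | T1 T1 | T2 A | a
  A -> C T0 | S S | T1 T1
  B -> a
  C -> a
  T0 -> c
  T1 -> b
  T2 -> a

Fill CYK table bottom-up, restricted to cells inside w[1..2]:
  T[1,1] 'b' = {T1}  orig:{}
  T[2,2] 'b' = {T1}  orig:{}
  T[1,2] 'bb' = {A,S}

Original NTs in T[1,2] deriving "bb": ["A", "S"]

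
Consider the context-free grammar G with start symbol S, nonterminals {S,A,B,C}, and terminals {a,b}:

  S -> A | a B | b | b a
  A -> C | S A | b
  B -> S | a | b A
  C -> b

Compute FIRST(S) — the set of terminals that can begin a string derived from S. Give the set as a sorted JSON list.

FIRST sets, iterate to fixpoint:
iter 1:
  A via A→b: +{b}
  B via B→a: +{a}
  B via B→b A: +{b}
  C via C→b: +{b}
  S via S→A: +{b}
  S via S→a B: +{a}
  S: {a,b}  A: {b}  B: {a,b}  C: {b}
iter 2:
  A via A→S A: +{a}
  S: {a,b}  A: {a,b}  B: {a,b}  C: {b}
iter 3: (stable)
  S: {a,b}  A: {a,b}  B: {a,b}  C: {b}

FIRST(S) = ["a", "b"]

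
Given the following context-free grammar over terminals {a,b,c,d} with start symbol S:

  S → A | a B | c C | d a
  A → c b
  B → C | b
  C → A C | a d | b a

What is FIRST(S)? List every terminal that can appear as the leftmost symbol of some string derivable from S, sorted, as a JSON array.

Compute FIRST by fixpoint:
pass 1:
  A via A→c b: +{c}
  B via B→b: +{b}
  C via C→A C: +{c}
  C via C→a d: +{a}
  C via C→b a: +{b}
  S via S→A: +{c}
  S via S→a B: +{a}
  S via S→d a: +{d}
  FIRST(S)={a,c,d}  FIRST(A)={c}  FIRST(B)={b}  FIRST(C)={a,b,c}
pass 2:
  B via B→C: +{a,c}
  FIRST(S)={a,c,d}  FIRST(A)={c}  FIRST(B)={a,b,c}  FIRST(C)={a,b,c}
pass 3: — fixpoint
  FIRST(S)={a,c,d}  FIRST(A)={c}  FIRST(B)={a,b,c}  FIRST(C)={a,b,c}

FIRST(S) = ["a", "c", "d"]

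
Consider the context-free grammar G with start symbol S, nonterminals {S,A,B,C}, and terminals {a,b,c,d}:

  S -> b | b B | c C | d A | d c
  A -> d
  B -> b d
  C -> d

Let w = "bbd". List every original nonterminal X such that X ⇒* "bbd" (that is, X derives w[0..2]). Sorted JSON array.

Convert to CNF:
  S -> T0 B | T1 A | T1 T2 | T2 C | b
  A -> d
  B -> T0 T1
  C -> d
  T0 -> b
  T1 -> d
  T2 -> c

Fill CYK table bottom-up — only the sub-triangle for w[0..2]:
  [0..0]={S,T0}  "b"  orig:{S}
  [1..1]={S,T0}  "b"  orig:{S}
  [2..2]={A,C,T1}  "d"  orig:{A,C}
  [0..1]=∅  "bb"
  [1..2]={B}  "bd"
  [0..2]={S}  "bbd"

Original NTs in T[0,2] deriving "bbd": ["S"]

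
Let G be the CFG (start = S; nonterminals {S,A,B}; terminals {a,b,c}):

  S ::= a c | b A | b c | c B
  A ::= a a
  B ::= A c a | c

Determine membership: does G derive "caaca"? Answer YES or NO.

Convert to CNF:
  S -> T0 T1 | T1 B | T2 A | T2 T1
  A -> T0 T0
  B -> A X3 | c
  T0 -> a
  T1 -> c
  T2 -> b
  X3 -> T1 T0

CYK table (by increasing span):
  [0..0]={B,T1}  "c"  orig:{B}
  [1..1]={T0}  "a"  orig:{}
  [2..2]={T0}  "a"  orig:{}
  [3..3]={B,T1}  "c"  orig:{B}
  [4..4]={T0}  "a"  orig:{}
  [0..1]={X3}  "ca"  orig:{}
  [1..2]={A}  "aa"
  [2..3]={S}  "ac"
  [3..4]={X3}  "ca"  orig:{}
  [0..2]=∅  "caa"
  [1..3]=∅  "aac"
  [2..4]=∅  "aca"
  [0..3]=∅  "caac"
  [1..4]={B}  "aaca"
  [0..4]={S}  "caaca"

S ∈ T[0,4] ⇒ YES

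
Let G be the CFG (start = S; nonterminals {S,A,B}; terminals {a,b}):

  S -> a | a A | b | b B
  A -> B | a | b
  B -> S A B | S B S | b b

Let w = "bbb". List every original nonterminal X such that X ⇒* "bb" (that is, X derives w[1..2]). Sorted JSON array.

CNF form of G:
  S -> T0 B | T1 A | a | b
  A -> S X2 | S X3 | T0 T0 | a | b
  B -> S X4 | S X5 | T0 T0
  T0 -> b
  T1 -> a
  X2 -> A B
  X3 -> B S
  X4 -> A B
  X5 -> B S

CYK table (by increasing span) (cells [i..j] with 1 ≤ i ≤ j ≤ 2 only):
  cell(1,1) b: {A,S,T0}  orig:{A,S}
  cell(2,2) b: {A,S,T0}  orig:{A,S}
  cell(1,2) bb: {A,B}

Original NTs in T[1,2] deriving "bb": ["A", "B"]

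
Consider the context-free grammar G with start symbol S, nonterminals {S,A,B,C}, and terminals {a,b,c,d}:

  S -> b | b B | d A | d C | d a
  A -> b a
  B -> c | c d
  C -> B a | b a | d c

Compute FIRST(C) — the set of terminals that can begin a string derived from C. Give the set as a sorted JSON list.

Compute FIRST by fixpoint:
[1]
  A via A→b a: +{b}
  B via B→c: +{c}
  C via C→B a: +{c}
  C via C→b a: +{b}
  C via C→d c: +{d}
  S via S→b: +{b}
  S via S→d A: +{d}
  FIRST[S]={b,d}  FIRST[A]={b}  FIRST[B]={c}  FIRST[C]={b,c,d}
[2] — fixpoint
  FIRST[S]={b,d}  FIRST[A]={b}  FIRST[B]={c}  FIRST[C]={b,c,d}

FIRST(C) = ["b", "c", "d"]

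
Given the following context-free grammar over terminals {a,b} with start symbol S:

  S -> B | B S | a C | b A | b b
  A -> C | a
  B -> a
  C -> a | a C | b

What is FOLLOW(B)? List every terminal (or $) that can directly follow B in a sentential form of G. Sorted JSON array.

FIRST iteration:
[1]
  A via A→a: +{a}
  B via B→a: +{a}
  C via C→a: +{a}
  C via C→b: +{b}
  S via S→B: +{a}
  S via S→b A: +{b}
  FIRST(S)={a,b}  FIRST(A)={a}  FIRST(B)={a}  FIRST(C)={a,b}
[2]
  A via A→C: +{b}
  FIRST(S)={a,b}  FIRST(A)={a,b}  FIRST(B)={a}  FIRST(C)={a,b}
[3] — fixpoint
  FIRST(S)={a,b}  FIRST(A)={a,b}  FIRST(B)={a}  FIRST(C)={a,b}

FOLLOW iteration:
FOLLOW(S) := {$}
[1]
  S→B: FOLLOW(B) ⊇ FOLLOW(S) ⊇ {$}; new: +{$}
  S→B S: FOLLOW(B) ⊇ FIRST(S) = {a,b}; new: +{a,b}
  S→a C: FOLLOW(C) ⊇ FOLLOW(S) ⊇ {$}; new: +{$}
  S→b A: FOLLOW(A) ⊇ FOLLOW(S) ⊇ {$}; new: +{$}
  FOLLOW(S)={$}  FOLLOW(A)={$}  FOLLOW(B)={$,a,b}  FOLLOW(C)={$}
[2] (no change)
  FOLLOW(S)={$}  FOLLOW(A)={$}  FOLLOW(B)={$,a,b}  FOLLOW(C)={$}

FOLLOW(B) = ["$", "a", "b"]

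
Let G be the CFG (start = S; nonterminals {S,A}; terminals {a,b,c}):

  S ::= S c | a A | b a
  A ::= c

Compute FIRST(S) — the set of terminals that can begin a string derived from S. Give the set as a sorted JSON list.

Compute FIRST by fixpoint:
pass 1:
  A via A→c: +{c}
  S via S→a A: +{a}
  S via S→b a: +{b}
  S: {a,b}  A: {c}
pass 2: done
  S: {a,b}  A: {c}

FIRST(S) = ["a", "b"]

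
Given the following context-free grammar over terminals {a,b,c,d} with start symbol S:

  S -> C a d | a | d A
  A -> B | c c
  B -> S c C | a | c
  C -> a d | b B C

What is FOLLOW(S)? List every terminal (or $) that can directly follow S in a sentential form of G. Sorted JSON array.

FIRST iteration:
round 1:
  A via A→c c: +{c}
  B via B→a: +{a}
  B via B→c: +{c}
  C via C→a d: +{a}
  C via C→b B C: +{b}
  S via S→C a d: +{a,b}
  S via S→d A: +{d}
  FIRST(S)={a,b,d}  FIRST(A)={c}  FIRST(B)={a,c}  FIRST(C)={a,b}
round 2:
  A via A→B: +{a}
  B via B→S c C: +{b,d}
  FIRST(S)={a,b,d}  FIRST(A)={a,c}  FIRST(B)={a,b,c,d}  FIRST(C)={a,b}
round 3:
  A via A→B: +{b,d}
  FIRST(S)={a,b,d}  FIRST(A)={a,b,c,d}  FIRST(B)={a,b,c,d}  FIRST(C)={a,b}
round 4: (stable)
  FIRST(S)={a,b,d}  FIRST(A)={a,b,c,d}  FIRST(B)={a,b,c,d}  FIRST(C)={a,b}

FOLLOW iteration:
FOLLOW(S) := {$}
pass 1:
  B→S c C: FOLLOW(S) ⊇ FIRST(c) = {c}; new: +{c}
  C→b B C: FOLLOW(B) ⊇ FIRST(C) = {a,b}; new: +{a,b}
  S→C a d: FOLLOW(C) ⊇ FIRST(a) = {a}; new: +{a}
  S→d A: FOLLOW(A) ⊇ FOLLOW(S) ⊇ {$,c}; new: +{$,c}
  S: {$,c}  A: {$,c}  B: {a,b}  C: {a}
pass 2:
  A→B: FOLLOW(B) ⊇ FOLLOW(A) ⊇ {$,c}; new: +{$,c}
  B→S c C: FOLLOW(C) ⊇ FOLLOW(B) ⊇ {$,a,b,c}; new: +{$,b,c}
  S: {$,c}  A: {$,c}  B: {$,a,b,c}  C: {$,a,b,c}
pass 3: (no change)
  S: {$,c}  A: {$,c}  B: {$,a,b,c}  C: {$,a,b,c}

FOLLOW(S) = ["$", "c"]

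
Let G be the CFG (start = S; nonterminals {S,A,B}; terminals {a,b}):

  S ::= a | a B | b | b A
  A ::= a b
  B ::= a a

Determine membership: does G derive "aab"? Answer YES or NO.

CNF form of G:
  S -> T0 B | T1 A | a | b
  A -> T0 T1
  B -> T0 T0
  T0 -> a
  T1 -> b

CYK table (by increasing span):
  T[0,0] 'a' = {S,T0}  orig:{S}
  T[1,1] 'a' = {S,T0}  orig:{S}
  T[2,2] 'b' = {S,T1}  orig:{S}
  T[0,1] 'aa' = {B}
  T[1,2] 'ab' = {A}
  T[0,2] 'aab' = ∅

S ∉ T[0,2] ⇒ NO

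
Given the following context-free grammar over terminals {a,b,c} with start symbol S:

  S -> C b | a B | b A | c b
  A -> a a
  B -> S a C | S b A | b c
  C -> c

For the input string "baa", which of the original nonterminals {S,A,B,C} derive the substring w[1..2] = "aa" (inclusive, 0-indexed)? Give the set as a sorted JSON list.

CNF form of G:
  S -> C T1 | T0 B | T1 A | T2 T1
  A -> T0 T0
  B -> S X3 | S X4 | T1 T2
  C -> c
  T0 -> a
  T1 -> b
  T2 -> c
  X3 -> T0 C
  X4 -> T1 A

Fill CYK table bottom-up — only the sub-triangle for w[1..2]:
  cell(1,1) a: {T0}  orig:{}
  cell(2,2) a: {T0}  orig:{}
  cell(1,2) aa: {A}

Original NTs in T[1,2] deriving "aa": ["A"]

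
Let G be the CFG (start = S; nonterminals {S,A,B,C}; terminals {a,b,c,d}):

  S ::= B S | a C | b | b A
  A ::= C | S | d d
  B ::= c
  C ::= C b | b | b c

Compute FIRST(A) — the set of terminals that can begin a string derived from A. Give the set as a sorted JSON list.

Compute FIRST by fixpoint:
iter 1:
  A via A→d d: +{d}
  B via B→c: +{c}
  C via C→b: +{b}
  S via S→B S: +{c}
  S via S→a C: +{a}
  S via S→b: +{b}
  FIRST[S]={a,b,c}  FIRST[A]={d}  FIRST[B]={c}  FIRST[C]={b}
iter 2:
  A via A→C: +{b}
  A via A→S: +{a,c}
  FIRST[S]={a,b,c}  FIRST[A]={a,b,c,d}  FIRST[B]={c}  FIRST[C]={b}
iter 3: done
  FIRST[S]={a,b,c}  FIRST[A]={a,b,c,d}  FIRST[B]={c}  FIRST[C]={b}

FIRST(A) = ["a", "b", "c", "d"]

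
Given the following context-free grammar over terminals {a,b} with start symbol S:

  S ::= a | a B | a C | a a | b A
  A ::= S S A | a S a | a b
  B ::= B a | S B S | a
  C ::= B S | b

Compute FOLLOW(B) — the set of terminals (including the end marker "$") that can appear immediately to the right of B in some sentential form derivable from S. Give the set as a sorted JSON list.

FIRST iteration:
pass 1:
  A via A→a S a: +{a}
  B via B→a: +{a}
  C via C→B S: +{a}
  C via C→b: +{b}
  S via S→a: +{a}
  S via S→b A: +{b}
  S: {a,b}  A: {a}  B: {a}  C: {a,b}
pass 2:
  A via A→S S A: +{b}
  B via B→S B S: +{b}
  S: {a,b}  A: {a,b}  B: {a,b}  C: {a,b}
pass 3: (stable)
  S: {a,b}  A: {a,b}  B: {a,b}  C: {a,b}

Compute FOLLOW by fixpoint:
initialize: $ ∈ FOLLOW(S)
[1]
  A→S S A: FOLLOW(S) ⊇ FIRST(S) = {a,b}; new: +{a,b}
  B→B a: FOLLOW(B) ⊇ FIRST(a) = {a}; new: +{a}
  B→S B S: FOLLOW(B) ⊇ FIRST(S) = {a,b}; new: +{b}
  S→a B: FOLLOW(B) ⊇ FOLLOW(S) ⊇ {$,a,b}; new: +{$}
  S→a C: FOLLOW(C) ⊇ FOLLOW(S) ⊇ {$,a,b}; new: +{$,a,b}
  S→b A: FOLLOW(A) ⊇ FOLLOW(S) ⊇ {$,a,b}; new: +{$,a,b}
  S: {$,a,b}  A: {$,a,b}  B: {$,a,b}  C: {$,a,b}
[2] (stable)
  S: {$,a,b}  A: {$,a,b}  B: {$,a,b}  C: {$,a,b}

FOLLOW(B) = ["$", "a", "b"]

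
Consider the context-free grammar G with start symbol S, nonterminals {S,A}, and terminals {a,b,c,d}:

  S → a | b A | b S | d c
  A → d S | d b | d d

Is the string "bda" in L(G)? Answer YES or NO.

Convert to CNF:
  S -> T0 T2 | T1 A | T1 S | a
  A -> T0 S | T0 T0 | T0 T1
  T0 -> d
  T1 -> b
  T2 -> c

CYK fill:
  cell(0,0) b: {T1}  orig:{}
  cell(1,1) d: {T0}  orig:{}
  cell(2,2) a: {S}
  cell(0,1) bd: ∅
  cell(1,2) da: {A}
  cell(0,2) bda: {S}

S ∈ T[0,2] ⇒ YES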